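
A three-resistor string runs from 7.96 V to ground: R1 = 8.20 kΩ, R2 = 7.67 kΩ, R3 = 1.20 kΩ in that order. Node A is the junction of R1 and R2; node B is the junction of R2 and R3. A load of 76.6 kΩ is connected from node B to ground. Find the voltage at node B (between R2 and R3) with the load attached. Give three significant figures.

V ≈ 0.552 V

At node B, R3 is in parallel with the load: R3‖R_L = 1.181 kΩ.
Below node A the resistance is R2 + (R3‖R_L) = 8.851 kΩ, so V_A = 7.96 × 8.851/17.05 = 4.132 V.
Then V_B = V_A × (R3‖R_L)/(R2 + R3‖R_L) = 4.132 × 1.181/8.851 = 0.552 V.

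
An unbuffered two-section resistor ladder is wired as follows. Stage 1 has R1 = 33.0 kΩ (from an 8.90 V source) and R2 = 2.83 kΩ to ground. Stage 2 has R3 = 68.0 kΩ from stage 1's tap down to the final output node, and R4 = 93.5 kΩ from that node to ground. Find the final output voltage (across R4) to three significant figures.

Stage 2 presents R3+R4 = 161.5 kΩ as a load on stage 1's tap.
Stage 1's lower leg becomes R2‖(R3+R4) = 2.781 kΩ, so V_mid = 8.90 × 2.781/35.78 = 0.6918 V.
Stage 2 is itself unloaded: V_out = V_mid × R4/(R3+R4) = 0.6918 × 93.5/161.5 = 0.401 V.

V_out ≈ 0.401 V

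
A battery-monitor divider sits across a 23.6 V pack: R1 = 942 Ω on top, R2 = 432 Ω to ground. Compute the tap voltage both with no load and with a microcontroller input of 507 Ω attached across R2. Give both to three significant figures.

Open-circuit: V = 23.6 × 432/(942 + 432) = 7.42 V.
With the load, R2 becomes R2‖R_L = 233.3 Ω, so V = 23.6 × 233.3/1175 = 4.68 V.

Unloaded: 7.42 V; loaded: 4.68 V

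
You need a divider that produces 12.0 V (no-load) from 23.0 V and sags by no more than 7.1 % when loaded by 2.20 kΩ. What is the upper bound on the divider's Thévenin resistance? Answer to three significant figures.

R_th ≤ 168 Ω

Loading drop = R_th/(R_th + R_L) ≤ 0.0710, so R_th ≤ R_L · ε/(1−ε) = 2.20 kΩ × 0.0710/0.9290 = 168 Ω.
(Any R1, R2 with R2/(R1+R2) = 0.522 and R1‖R2 ≤ 168 Ω will meet the spec.)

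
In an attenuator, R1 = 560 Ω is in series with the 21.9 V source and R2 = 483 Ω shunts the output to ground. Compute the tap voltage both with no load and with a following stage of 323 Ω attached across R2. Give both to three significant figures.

Open-circuit: V = 21.9 × 483/(560 + 483) = 10.1 V.
With the load, R2 becomes R2‖R_L = 193.6 Ω, so V = 21.9 × 193.6/753.6 = 5.63 V.

Unloaded: 10.1 V; loaded: 5.63 V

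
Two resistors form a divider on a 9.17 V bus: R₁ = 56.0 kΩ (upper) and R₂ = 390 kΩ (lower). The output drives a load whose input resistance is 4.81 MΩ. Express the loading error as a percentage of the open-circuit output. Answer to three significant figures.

1.01 %

The divider's output (Thévenin) resistance is R₁‖R₂ = 48.97 kΩ.
Fractional drop under load = R_th/(R_th + R_L) = 48.97 / (48.97 + 4810) = 0.01008.
So the output falls by 1.01 %.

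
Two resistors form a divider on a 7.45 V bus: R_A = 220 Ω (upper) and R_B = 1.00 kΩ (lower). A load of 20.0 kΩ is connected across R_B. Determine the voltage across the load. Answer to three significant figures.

V_out ≈ 6.05 V

The load sits in parallel with R_B: R_B‖R_L = (1000 × 20000) / (1000 + 20000) = 952.4 Ω.
V_out = 7.45 × 952.4 / (220 + 952.4) = 7.45 × 952.4/1172 = 6.05 V.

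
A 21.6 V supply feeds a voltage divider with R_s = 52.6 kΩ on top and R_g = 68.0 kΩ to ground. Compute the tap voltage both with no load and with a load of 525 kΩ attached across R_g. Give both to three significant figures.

Open-circuit: V = 21.6 × 68.0/(52.6 + 68.0) = 12.2 V.
With the load, R_g becomes R_g‖R_L = 60.20 kΩ, so V = 21.6 × 60.20/112.8 = 11.5 V.

Unloaded: 12.2 V; loaded: 11.5 V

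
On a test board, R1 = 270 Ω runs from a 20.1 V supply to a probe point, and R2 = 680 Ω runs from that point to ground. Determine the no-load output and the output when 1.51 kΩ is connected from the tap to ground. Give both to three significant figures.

Open-circuit: V = 20.1 × 680/(270 + 680) = 14.4 V.
With the load, R2 becomes R2‖R_L = 468.9 Ω, so V = 20.1 × 468.9/738.9 = 12.8 V.

Unloaded: 14.4 V; loaded: 12.8 V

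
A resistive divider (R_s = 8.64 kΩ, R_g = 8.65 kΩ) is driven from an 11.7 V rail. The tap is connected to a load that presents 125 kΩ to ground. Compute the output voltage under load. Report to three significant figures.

V_out ≈ 5.66 V

The load sits in parallel with R_g: R_g‖R_L = (8.65 × 125) / (8.65 + 125) = 8.090 kΩ.
V_out = 11.7 × 8.090 / (8.64 + 8.090) = 11.7 × 8.090/16.73 = 5.66 V.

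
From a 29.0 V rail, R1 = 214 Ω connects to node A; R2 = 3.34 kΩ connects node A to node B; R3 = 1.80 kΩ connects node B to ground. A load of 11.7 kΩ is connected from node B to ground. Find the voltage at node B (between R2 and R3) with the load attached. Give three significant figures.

V ≈ 8.85 V

At node B, R3 is in parallel with the load: R3‖R_L = 1560 Ω.
Below node A the resistance is R2 + (R3‖R_L) = 4900 Ω, so V_A = 29.0 × 4900/5114 = 27.79 V.
Then V_B = V_A × (R3‖R_L)/(R2 + R3‖R_L) = 27.79 × 1560/4900 = 8.85 V.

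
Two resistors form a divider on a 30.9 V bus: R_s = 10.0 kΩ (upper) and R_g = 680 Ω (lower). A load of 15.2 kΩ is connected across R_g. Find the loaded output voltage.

The load sits in parallel with R_g: R_g‖R_L = (680 × 15200) / (680 + 15200) = 650.9 Ω.
V_out = 30.9 × 650.9 / (10000 + 650.9) = 30.9 × 650.9/10650 = 1.89 V.

V_out ≈ 1.89 V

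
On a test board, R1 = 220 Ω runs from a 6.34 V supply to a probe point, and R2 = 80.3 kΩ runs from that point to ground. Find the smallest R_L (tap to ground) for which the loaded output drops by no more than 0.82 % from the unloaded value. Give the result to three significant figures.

R_L(min) ≈ 26.5 kΩ

Output resistance R_th = R1‖R2 = (220 × 80300)/80520 = 219.4 Ω.
The fractional drop is R_th/(R_th + R_L); requiring this ≤ 0.00820 gives R_L ≥ R_th(1/0.00820 − 1) = 219.4 × 121.0 = 26.5 kΩ.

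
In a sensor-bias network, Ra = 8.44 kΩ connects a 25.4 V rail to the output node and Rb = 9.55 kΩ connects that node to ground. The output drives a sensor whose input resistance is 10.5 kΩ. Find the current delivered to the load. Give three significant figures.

Rb‖R_L = 5.001 kΩ; V_out = 25.4 × 5.001/13.44 = 9.451 V.
I_L = V_out / R_L = 9.451 / 10.5 kΩ = 0.900 mA.

I_L ≈ 0.900 mA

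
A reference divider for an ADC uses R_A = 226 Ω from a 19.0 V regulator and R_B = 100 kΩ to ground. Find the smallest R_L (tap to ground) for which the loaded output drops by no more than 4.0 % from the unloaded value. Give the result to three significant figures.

Output resistance R_th = R_A‖R_B = (226 × 100000)/100200 = 225.5 Ω.
The fractional drop is R_th/(R_th + R_L); requiring this ≤ 0.0400 gives R_L ≥ R_th(1/0.0400 − 1) = 225.5 × 24.00 = 5.41 kΩ.

R_L(min) ≈ 5.41 kΩ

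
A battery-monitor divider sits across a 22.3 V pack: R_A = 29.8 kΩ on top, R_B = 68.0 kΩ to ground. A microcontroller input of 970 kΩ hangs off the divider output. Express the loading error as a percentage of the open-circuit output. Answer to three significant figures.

The divider's output (Thévenin) resistance is R_A‖R_B = 20.72 kΩ.
Fractional drop under load = R_th/(R_th + R_L) = 20.72 / (20.72 + 970) = 0.02091.
So the output falls by 2.09 %.

2.09 %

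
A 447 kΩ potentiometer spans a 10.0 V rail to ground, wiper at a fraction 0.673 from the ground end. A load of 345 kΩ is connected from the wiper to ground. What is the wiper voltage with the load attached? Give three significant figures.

The wiper splits the pot into (1−α)R = 146.2 kΩ above and αR = 300.8 kΩ below.
Lower section ‖ load = 160.7 kΩ.
V_wiper = 10.0 × 160.7/(146.2 + 160.7) = 5.24 V.

V ≈ 5.24 V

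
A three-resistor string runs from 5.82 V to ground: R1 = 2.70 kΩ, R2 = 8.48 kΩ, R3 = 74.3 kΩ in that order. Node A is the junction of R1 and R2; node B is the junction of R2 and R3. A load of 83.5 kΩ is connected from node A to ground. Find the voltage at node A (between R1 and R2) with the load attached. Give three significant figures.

Below node A the series string R2+R3 = 82.78 kΩ sits in parallel with the 83.5 kΩ load: 41.57 kΩ.
V_A = 5.82 × 41.57/(2.70 + 41.57) = 5.47 V.

V ≈ 5.47 V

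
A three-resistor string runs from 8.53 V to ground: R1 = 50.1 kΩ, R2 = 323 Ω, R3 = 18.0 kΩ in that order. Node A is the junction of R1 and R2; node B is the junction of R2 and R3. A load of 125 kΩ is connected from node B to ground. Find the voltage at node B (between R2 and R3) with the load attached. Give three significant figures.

At node B, R3 is in parallel with the load: R3‖R_L = 15730 Ω.
Below node A the resistance is R2 + (R3‖R_L) = 16060 Ω, so V_A = 8.53 × 16060/66160 = 2.070 V.
Then V_B = V_A × (R3‖R_L)/(R2 + R3‖R_L) = 2.070 × 15730/16060 = 2.03 V.

V ≈ 2.03 V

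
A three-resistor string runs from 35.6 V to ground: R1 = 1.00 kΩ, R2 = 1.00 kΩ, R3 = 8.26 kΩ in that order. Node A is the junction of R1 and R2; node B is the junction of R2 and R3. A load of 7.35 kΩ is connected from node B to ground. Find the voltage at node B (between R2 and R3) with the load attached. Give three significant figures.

V ≈ 23.5 V

At node B, R3 is in parallel with the load: R3‖R_L = 3.889 kΩ.
Below node A the resistance is R2 + (R3‖R_L) = 4.889 kΩ, so V_A = 35.6 × 4.889/5.889 = 29.56 V.
Then V_B = V_A × (R3‖R_L)/(R2 + R3‖R_L) = 29.56 × 3.889/4.889 = 23.5 V.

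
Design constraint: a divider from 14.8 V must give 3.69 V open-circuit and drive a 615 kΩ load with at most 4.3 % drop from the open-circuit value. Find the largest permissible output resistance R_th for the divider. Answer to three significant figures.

R_th ≤ 27.6 kΩ

Loading drop = R_th/(R_th + R_L) ≤ 0.0430, so R_th ≤ R_L · ε/(1−ε) = 615 kΩ × 0.0430/0.9570 = 27.6 kΩ.
(Any R1, R2 with R2/(R1+R2) = 0.249 and R1‖R2 ≤ 27.6 kΩ will meet the spec.)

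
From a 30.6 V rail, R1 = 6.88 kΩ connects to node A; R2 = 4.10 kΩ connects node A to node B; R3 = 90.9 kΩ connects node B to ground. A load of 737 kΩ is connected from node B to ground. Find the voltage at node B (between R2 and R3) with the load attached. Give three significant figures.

V ≈ 26.9 V

At node B, R3 is in parallel with the load: R3‖R_L = 80.92 kΩ.
Below node A the resistance is R2 + (R3‖R_L) = 85.02 kΩ, so V_A = 30.6 × 85.02/91.90 = 28.31 V.
Then V_B = V_A × (R3‖R_L)/(R2 + R3‖R_L) = 28.31 × 80.92/85.02 = 26.9 V.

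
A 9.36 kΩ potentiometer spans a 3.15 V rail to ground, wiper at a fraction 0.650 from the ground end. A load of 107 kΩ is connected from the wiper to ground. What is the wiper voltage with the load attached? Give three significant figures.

V ≈ 2.01 V

The wiper splits the pot into (1−α)R = 3.276 kΩ above and αR = 6.084 kΩ below.
Lower section ‖ load = 5.757 kΩ.
V_wiper = 3.15 × 5.757/(3.276 + 5.757) = 2.01 V.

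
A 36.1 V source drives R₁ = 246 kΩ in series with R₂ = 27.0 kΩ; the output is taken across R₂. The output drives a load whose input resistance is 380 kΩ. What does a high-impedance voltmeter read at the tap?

The load sits in parallel with R₂: R₂‖R_L = (27.0 × 380) / (27.0 + 380) = 25.21 kΩ.
V_out = 36.1 × 25.21 / (246 + 25.21) = 36.1 × 25.21/271.2 = 3.36 V.
(Unloaded it would have been 3.57 V.)

V_out ≈ 3.36 V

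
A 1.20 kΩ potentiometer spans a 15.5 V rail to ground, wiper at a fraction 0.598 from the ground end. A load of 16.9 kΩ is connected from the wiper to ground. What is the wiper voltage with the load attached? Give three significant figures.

The wiper splits the pot into (1−α)R = 482.4 Ω above and αR = 717.6 Ω below.
Lower section ‖ load = 688.4 Ω.
V_wiper = 15.5 × 688.4/(482.4 + 688.4) = 9.11 V.

V ≈ 9.11 V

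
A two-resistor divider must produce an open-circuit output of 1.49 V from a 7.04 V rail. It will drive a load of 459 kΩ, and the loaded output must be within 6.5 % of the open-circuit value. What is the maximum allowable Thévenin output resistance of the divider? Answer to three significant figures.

R_th ≤ 31.9 kΩ

Loading drop = R_th/(R_th + R_L) ≤ 0.0650, so R_th ≤ R_L · ε/(1−ε) = 459 kΩ × 0.0650/0.9350 = 31.9 kΩ.
(Any R1, R2 with R2/(R1+R2) = 0.212 and R1‖R2 ≤ 31.9 kΩ will meet the spec.)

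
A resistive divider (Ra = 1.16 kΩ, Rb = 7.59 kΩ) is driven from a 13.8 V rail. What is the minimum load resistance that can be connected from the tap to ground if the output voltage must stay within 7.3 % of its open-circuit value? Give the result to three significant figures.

R_L(min) ≈ 12.8 kΩ

Output resistance R_th = Ra‖Rb = (1.16 × 7.59)/8.750 = 1.006 kΩ.
The fractional drop is R_th/(R_th + R_L); requiring this ≤ 0.0730 gives R_L ≥ R_th(1/0.0730 − 1) = 1.006 × 12.70 = 12.8 kΩ.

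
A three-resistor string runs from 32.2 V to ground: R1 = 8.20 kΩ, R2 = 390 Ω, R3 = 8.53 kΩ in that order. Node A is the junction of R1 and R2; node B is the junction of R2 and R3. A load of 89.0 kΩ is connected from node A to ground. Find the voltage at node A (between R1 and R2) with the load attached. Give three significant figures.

Below node A the series string R2+R3 = 8920 Ω sits in parallel with the 89000 Ω load: 8107 Ω.
V_A = 32.2 × 8107/(8200 + 8107) = 16.0 V.

V ≈ 16.0 V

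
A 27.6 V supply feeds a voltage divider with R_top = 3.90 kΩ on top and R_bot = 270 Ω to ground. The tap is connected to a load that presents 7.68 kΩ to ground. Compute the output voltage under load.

V_out ≈ 1.73 V

The load sits in parallel with R_bot: R_bot‖R_L = (270 × 7680) / (270 + 7680) = 260.8 Ω.
V_out = 27.6 × 260.8 / (3900 + 260.8) = 27.6 × 260.8/4161 = 1.73 V.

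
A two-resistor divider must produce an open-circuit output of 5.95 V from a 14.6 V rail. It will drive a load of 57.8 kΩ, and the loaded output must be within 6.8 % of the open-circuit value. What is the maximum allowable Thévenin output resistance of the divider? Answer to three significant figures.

Loading drop = R_th/(R_th + R_L) ≤ 0.0680, so R_th ≤ R_L · ε/(1−ε) = 57.8 kΩ × 0.0680/0.9320 = 4.22 kΩ.
(Any R1, R2 with R2/(R1+R2) = 0.408 and R1‖R2 ≤ 4.22 kΩ will meet the spec.)

R_th ≤ 4.22 kΩ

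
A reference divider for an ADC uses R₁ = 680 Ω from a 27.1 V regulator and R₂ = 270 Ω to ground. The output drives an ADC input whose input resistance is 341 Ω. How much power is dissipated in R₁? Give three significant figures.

Total resistance from the source is R₁ + (R₂‖R_L) = 830.7 Ω, so I = 27.1/830.7 Ω = 32.62 mA.
P = I²·R₁ = (32.62 mA)² × 680 Ω = 724 mW.

P ≈ 724 mW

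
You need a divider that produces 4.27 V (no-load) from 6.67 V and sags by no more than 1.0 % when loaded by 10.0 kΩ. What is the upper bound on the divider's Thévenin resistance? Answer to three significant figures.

Loading drop = R_th/(R_th + R_L) ≤ 0.0100, so R_th ≤ R_L · ε/(1−ε) = 10.0 kΩ × 0.0100/0.9900 = 101 Ω.
(Any R1, R2 with R2/(R1+R2) = 0.640 and R1‖R2 ≤ 101 Ω will meet the spec.)

R_th ≤ 101 Ω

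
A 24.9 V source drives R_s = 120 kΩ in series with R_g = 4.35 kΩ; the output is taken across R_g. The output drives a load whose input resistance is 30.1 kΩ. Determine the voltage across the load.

V_out ≈ 0.764 V

The load sits in parallel with R_g: R_g‖R_L = (4.35 × 30.1) / (4.35 + 30.1) = 3.801 kΩ.
V_out = 24.9 × 3.801 / (120 + 3.801) = 24.9 × 3.801/123.8 = 0.764 V.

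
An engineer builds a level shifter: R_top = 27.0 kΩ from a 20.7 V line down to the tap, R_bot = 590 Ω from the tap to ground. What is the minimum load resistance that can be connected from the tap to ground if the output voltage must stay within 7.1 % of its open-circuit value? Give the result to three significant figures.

Output resistance R_th = R_top‖R_bot = (27000 × 590)/27590 = 577.4 Ω.
The fractional drop is R_th/(R_th + R_L); requiring this ≤ 0.0710 gives R_L ≥ R_th(1/0.0710 − 1) = 577.4 × 13.08 = 7.55 kΩ.

R_L(min) ≈ 7.55 kΩ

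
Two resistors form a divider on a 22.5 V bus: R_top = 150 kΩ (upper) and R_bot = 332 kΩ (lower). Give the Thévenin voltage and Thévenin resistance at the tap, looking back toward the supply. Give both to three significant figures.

V_th is the open-circuit tap voltage: 22.5 × 332/(150 + 332) = 15.5 V.
With the supply zeroed, R_top and R_bot appear in parallel from the tap: R_th = R_top‖R_bot = (150 × 332)/482.0 = 103 kΩ.

V_th = 15.5 V, R_th = 103 kΩ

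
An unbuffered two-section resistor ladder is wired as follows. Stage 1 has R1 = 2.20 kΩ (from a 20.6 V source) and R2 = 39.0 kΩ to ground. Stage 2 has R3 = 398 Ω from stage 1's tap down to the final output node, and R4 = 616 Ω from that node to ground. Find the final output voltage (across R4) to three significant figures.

V_out ≈ 3.88 V

Stage 2 presents R3+R4 = 1014 Ω as a load on stage 1's tap.
Stage 1's lower leg becomes R2‖(R3+R4) = 988.3 Ω, so V_mid = 20.6 × 988.3/3188 = 6.386 V.
Stage 2 is itself unloaded: V_out = V_mid × R4/(R3+R4) = 6.386 × 616/1014 = 3.88 V.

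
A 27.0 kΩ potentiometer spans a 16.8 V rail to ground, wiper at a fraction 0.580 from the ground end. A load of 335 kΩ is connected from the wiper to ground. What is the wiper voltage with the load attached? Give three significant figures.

V ≈ 9.56 V

The wiper splits the pot into (1−α)R = 11.34 kΩ above and αR = 15.66 kΩ below.
Lower section ‖ load = 14.96 kΩ.
V_wiper = 16.8 × 14.96/(11.34 + 14.96) = 9.56 V.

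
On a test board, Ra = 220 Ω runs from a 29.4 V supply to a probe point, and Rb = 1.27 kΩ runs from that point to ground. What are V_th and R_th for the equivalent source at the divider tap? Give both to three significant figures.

V_th is the open-circuit tap voltage: 29.4 × 1270/(220 + 1270) = 25.1 V.
With the supply zeroed, Ra and Rb appear in parallel from the tap: R_th = Ra‖Rb = (220 × 1270)/1490 = 188 Ω.

V_th = 25.1 V, R_th = 188 Ω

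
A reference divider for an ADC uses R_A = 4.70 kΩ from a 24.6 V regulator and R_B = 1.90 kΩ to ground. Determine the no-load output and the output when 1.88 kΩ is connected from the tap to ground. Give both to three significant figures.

Open-circuit: V = 24.6 × 1.90/(4.70 + 1.90) = 7.08 V.
With the load, R_B becomes R_B‖R_L = 0.9450 kΩ, so V = 24.6 × 0.9450/5.645 = 4.12 V.

Unloaded: 7.08 V; loaded: 4.12 V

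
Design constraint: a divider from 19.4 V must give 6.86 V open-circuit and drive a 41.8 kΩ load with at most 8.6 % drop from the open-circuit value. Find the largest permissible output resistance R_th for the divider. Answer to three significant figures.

Loading drop = R_th/(R_th + R_L) ≤ 0.0860, so R_th ≤ R_L · ε/(1−ε) = 41.8 kΩ × 0.0860/0.9140 = 3.93 kΩ.
(Any R1, R2 with R2/(R1+R2) = 0.354 and R1‖R2 ≤ 3.93 kΩ will meet the spec.)

R_th ≤ 3.93 kΩ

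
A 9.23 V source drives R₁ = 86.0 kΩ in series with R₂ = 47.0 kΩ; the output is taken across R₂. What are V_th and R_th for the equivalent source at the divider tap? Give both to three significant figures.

V_th is the open-circuit tap voltage: 9.23 × 47.0/(86.0 + 47.0) = 3.26 V.
With the supply zeroed, R₁ and R₂ appear in parallel from the tap: R_th = R₁‖R₂ = (86.0 × 47.0)/133.0 = 30.4 kΩ.

V_th = 3.26 V, R_th = 30.4 kΩ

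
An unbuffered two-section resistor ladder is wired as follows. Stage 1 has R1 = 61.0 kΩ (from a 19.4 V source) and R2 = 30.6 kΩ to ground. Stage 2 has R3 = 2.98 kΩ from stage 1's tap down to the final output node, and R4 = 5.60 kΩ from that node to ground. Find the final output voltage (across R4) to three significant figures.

Stage 2 presents R3+R4 = 8.580 kΩ as a load on stage 1's tap.
Stage 1's lower leg becomes R2‖(R3+R4) = 6.701 kΩ, so V_mid = 19.4 × 6.701/67.70 = 1.920 V.
Stage 2 is itself unloaded: V_out = V_mid × R4/(R3+R4) = 1.920 × 5.60/8.580 = 1.25 V.

V_out ≈ 1.25 V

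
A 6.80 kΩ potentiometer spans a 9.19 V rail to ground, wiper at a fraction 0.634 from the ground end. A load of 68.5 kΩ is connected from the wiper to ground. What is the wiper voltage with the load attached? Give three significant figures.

The wiper splits the pot into (1−α)R = 2.489 kΩ above and αR = 4.311 kΩ below.
Lower section ‖ load = 4.056 kΩ.
V_wiper = 9.19 × 4.056/(2.489 + 4.056) = 5.70 V.

V ≈ 5.70 V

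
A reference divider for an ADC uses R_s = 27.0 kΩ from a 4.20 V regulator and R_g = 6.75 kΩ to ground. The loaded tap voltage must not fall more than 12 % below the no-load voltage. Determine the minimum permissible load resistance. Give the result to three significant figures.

Output resistance R_th = R_s‖R_g = (27.0 × 6.75)/33.75 = 5.400 kΩ.
The fractional drop is R_th/(R_th + R_L); requiring this ≤ 0.120 gives R_L ≥ R_th(1/0.120 − 1) = 5.400 × 7.333 = 39.6 kΩ.

R_L(min) ≈ 39.6 kΩ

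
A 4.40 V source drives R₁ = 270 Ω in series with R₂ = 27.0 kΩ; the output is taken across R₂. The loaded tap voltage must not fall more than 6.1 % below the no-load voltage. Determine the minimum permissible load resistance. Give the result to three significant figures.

R_L(min) ≈ 4.12 kΩ

Output resistance R_th = R₁‖R₂ = (270 × 27000)/27270 = 267.3 Ω.
The fractional drop is R_th/(R_th + R_L); requiring this ≤ 0.0610 gives R_L ≥ R_th(1/0.0610 − 1) = 267.3 × 15.39 = 4.12 kΩ.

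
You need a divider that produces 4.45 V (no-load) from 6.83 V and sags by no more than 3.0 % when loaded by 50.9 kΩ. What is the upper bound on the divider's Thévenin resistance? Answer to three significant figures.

R_th ≤ 1.57 kΩ

Loading drop = R_th/(R_th + R_L) ≤ 0.0300, so R_th ≤ R_L · ε/(1−ε) = 50.9 kΩ × 0.0300/0.9700 = 1.57 kΩ.
(Any R1, R2 with R2/(R1+R2) = 0.652 and R1‖R2 ≤ 1.57 kΩ will meet the spec.)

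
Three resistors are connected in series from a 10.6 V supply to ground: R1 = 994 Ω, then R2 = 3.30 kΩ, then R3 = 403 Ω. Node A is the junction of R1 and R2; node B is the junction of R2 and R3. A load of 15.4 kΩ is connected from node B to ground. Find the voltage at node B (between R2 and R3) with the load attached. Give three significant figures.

At node B, R3 is in parallel with the load: R3‖R_L = 392.7 Ω.
Below node A the resistance is R2 + (R3‖R_L) = 3693 Ω, so V_A = 10.6 × 3693/4687 = 8.352 V.
Then V_B = V_A × (R3‖R_L)/(R2 + R3‖R_L) = 8.352 × 392.7/3693 = 0.888 V.

V ≈ 0.888 V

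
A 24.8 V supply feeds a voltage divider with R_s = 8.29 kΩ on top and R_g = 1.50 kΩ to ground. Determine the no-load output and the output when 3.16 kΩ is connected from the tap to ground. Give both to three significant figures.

Open-circuit: V = 24.8 × 1.50/(8.29 + 1.50) = 3.80 V.
With the load, R_g becomes R_g‖R_L = 1.017 kΩ, so V = 24.8 × 1.017/9.307 = 2.71 V.

Unloaded: 3.80 V; loaded: 2.71 V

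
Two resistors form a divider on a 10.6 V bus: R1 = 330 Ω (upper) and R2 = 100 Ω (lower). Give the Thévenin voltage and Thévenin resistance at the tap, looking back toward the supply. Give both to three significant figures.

V_th is the open-circuit tap voltage: 10.6 × 100/(330 + 100) = 2.47 V.
With the supply zeroed, R1 and R2 appear in parallel from the tap: R_th = R1‖R2 = (330 × 100)/430.0 = 76.7 Ω.

V_th = 2.47 V, R_th = 76.7 Ω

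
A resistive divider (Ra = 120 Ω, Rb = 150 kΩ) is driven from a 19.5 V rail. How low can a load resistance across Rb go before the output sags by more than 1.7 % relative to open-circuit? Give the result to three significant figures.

Output resistance R_th = Ra‖Rb = (120 × 150000)/150100 = 119.9 Ω.
The fractional drop is R_th/(R_th + R_L); requiring this ≤ 0.0170 gives R_L ≥ R_th(1/0.0170 − 1) = 119.9 × 57.82 = 6.93 kΩ.

R_L(min) ≈ 6.93 kΩ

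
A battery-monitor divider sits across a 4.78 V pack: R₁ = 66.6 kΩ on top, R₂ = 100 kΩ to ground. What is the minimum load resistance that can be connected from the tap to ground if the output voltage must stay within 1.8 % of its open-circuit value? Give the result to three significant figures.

Output resistance R_th = R₁‖R₂ = (66.6 × 100)/166.6 = 39.98 kΩ.
The fractional drop is R_th/(R_th + R_L); requiring this ≤ 0.0180 gives R_L ≥ R_th(1/0.0180 − 1) = 39.98 × 54.56 = 2.18 MΩ.

R_L(min) ≈ 2.18 MΩ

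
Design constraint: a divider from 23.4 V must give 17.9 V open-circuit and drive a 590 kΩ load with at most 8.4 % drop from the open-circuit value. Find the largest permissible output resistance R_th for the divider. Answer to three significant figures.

Loading drop = R_th/(R_th + R_L) ≤ 0.0840, so R_th ≤ R_L · ε/(1−ε) = 590 kΩ × 0.0840/0.9160 = 54.1 kΩ.

R_th ≤ 54.1 kΩ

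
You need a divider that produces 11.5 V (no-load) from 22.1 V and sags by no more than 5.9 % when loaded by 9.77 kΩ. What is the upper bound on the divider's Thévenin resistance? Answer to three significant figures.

R_th ≤ 613 Ω

Loading drop = R_th/(R_th + R_L) ≤ 0.0590, so R_th ≤ R_L · ε/(1−ε) = 9.77 kΩ × 0.0590/0.9410 = 613 Ω.
(Any R1, R2 with R2/(R1+R2) = 0.520 and R1‖R2 ≤ 613 Ω will meet the spec.)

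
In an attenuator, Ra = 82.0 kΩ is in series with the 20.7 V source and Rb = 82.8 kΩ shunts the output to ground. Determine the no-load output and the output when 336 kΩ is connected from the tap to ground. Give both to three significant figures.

Open-circuit: V = 20.7 × 82.8/(82.0 + 82.8) = 10.4 V.
With the load, Rb becomes Rb‖R_L = 66.43 kΩ, so V = 20.7 × 66.43/148.4 = 9.26 V.

Unloaded: 10.4 V; loaded: 9.26 V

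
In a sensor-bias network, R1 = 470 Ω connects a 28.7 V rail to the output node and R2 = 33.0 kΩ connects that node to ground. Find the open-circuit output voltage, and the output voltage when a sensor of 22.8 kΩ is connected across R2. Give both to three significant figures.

Unloaded: 28.3 V; loaded: 27.7 V

Open-circuit: V = 28.7 × 33000/(470 + 33000) = 28.3 V.
With the load, R2 becomes R2‖R_L = 13480 Ω, so V = 28.7 × 13480/13950 = 27.7 V.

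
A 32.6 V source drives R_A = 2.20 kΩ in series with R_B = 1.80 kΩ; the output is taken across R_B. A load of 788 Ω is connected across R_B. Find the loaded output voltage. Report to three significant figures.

The load sits in parallel with R_B: R_B‖R_L = (1800 × 788) / (1800 + 788) = 548.1 Ω.
V_out = 32.6 × 548.1 / (2200 + 548.1) = 32.6 × 548.1/2748 = 6.50 V.

V_out ≈ 6.50 V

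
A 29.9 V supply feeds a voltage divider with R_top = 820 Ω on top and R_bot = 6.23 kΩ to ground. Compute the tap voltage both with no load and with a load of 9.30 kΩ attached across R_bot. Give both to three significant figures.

Unloaded: 26.4 V; loaded: 24.5 V

Open-circuit: V = 29.9 × 6230/(820 + 6230) = 26.4 V.
With the load, R_bot becomes R_bot‖R_L = 3731 Ω, so V = 29.9 × 3731/4551 = 24.5 V.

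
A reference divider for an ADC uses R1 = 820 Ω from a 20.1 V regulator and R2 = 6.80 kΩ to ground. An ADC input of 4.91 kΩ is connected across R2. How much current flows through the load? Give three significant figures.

I_L ≈ 3.18 mA

R2‖R_L = 2851 Ω; V_out = 20.1 × 2851/3671 = 15.61 V.
I_L = V_out / R_L = 15.61 / 4.91 kΩ = 3.18 mA.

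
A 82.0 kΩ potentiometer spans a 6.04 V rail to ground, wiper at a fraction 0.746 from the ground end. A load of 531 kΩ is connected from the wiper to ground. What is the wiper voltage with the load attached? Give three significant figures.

V ≈ 4.38 V

The wiper splits the pot into (1−α)R = 20.83 kΩ above and αR = 61.17 kΩ below.
Lower section ‖ load = 54.85 kΩ.
V_wiper = 6.04 × 54.85/(20.83 + 54.85) = 4.38 V.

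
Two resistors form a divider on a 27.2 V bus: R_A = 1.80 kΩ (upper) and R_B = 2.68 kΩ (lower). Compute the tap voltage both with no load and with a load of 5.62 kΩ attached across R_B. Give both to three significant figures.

Unloaded: 16.3 V; loaded: 13.7 V

Open-circuit: V = 27.2 × 2.68/(1.80 + 2.68) = 16.3 V.
With the load, R_B becomes R_B‖R_L = 1.815 kΩ, so V = 27.2 × 1.815/3.615 = 13.7 V.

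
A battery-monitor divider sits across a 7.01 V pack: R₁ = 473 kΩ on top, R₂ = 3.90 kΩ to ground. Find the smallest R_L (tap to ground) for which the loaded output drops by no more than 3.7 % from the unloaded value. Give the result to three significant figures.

Output resistance R_th = R₁‖R₂ = (473 × 3.90)/476.9 = 3.868 kΩ.
The fractional drop is R_th/(R_th + R_L); requiring this ≤ 0.0370 gives R_L ≥ R_th(1/0.0370 − 1) = 3.868 × 26.03 = 101 kΩ.

R_L(min) ≈ 101 kΩ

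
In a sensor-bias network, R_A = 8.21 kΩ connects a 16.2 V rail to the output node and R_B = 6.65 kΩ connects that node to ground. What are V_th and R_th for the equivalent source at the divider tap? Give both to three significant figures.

V_th is the open-circuit tap voltage: 16.2 × 6.65/(8.21 + 6.65) = 7.25 V.
With the supply zeroed, R_A and R_B appear in parallel from the tap: R_th = R_A‖R_B = (8.21 × 6.65)/14.86 = 3.67 kΩ.

V_th = 7.25 V, R_th = 3.67 kΩ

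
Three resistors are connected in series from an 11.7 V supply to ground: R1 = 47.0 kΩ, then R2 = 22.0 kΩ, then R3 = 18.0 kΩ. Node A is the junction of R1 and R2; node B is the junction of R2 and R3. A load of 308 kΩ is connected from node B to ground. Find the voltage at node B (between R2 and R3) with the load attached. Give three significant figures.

At node B, R3 is in parallel with the load: R3‖R_L = 17.01 kΩ.
Below node A the resistance is R2 + (R3‖R_L) = 39.01 kΩ, so V_A = 11.7 × 39.01/86.01 = 5.306 V.
Then V_B = V_A × (R3‖R_L)/(R2 + R3‖R_L) = 5.306 × 17.01/39.01 = 2.31 V.

V ≈ 2.31 V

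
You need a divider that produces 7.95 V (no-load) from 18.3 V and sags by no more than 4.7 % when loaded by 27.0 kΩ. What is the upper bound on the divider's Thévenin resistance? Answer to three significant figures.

Loading drop = R_th/(R_th + R_L) ≤ 0.0470, so R_th ≤ R_L · ε/(1−ε) = 27.0 kΩ × 0.0470/0.9530 = 1.33 kΩ.
(Any R1, R2 with R2/(R1+R2) = 0.434 and R1‖R2 ≤ 1.33 kΩ will meet the spec.)

R_th ≤ 1.33 kΩ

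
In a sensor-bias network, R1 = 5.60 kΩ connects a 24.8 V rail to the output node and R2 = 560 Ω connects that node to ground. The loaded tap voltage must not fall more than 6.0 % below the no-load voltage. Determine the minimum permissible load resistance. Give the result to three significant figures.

R_L(min) ≈ 7.98 kΩ

Output resistance R_th = R1‖R2 = (5600 × 560)/6160 = 509.1 Ω.
The fractional drop is R_th/(R_th + R_L); requiring this ≤ 0.0600 gives R_L ≥ R_th(1/0.0600 − 1) = 509.1 × 15.67 = 7.98 kΩ.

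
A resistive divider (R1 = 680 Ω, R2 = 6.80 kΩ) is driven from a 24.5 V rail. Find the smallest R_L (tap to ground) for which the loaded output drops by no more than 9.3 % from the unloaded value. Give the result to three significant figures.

R_L(min) ≈ 6.03 kΩ

Output resistance R_th = R1‖R2 = (680 × 6800)/7480 = 618.2 Ω.
The fractional drop is R_th/(R_th + R_L); requiring this ≤ 0.0930 gives R_L ≥ R_th(1/0.0930 − 1) = 618.2 × 9.753 = 6.03 kΩ.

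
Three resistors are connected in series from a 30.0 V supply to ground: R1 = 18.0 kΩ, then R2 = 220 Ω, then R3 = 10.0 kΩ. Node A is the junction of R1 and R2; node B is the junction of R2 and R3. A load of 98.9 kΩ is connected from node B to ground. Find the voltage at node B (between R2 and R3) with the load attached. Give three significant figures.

V ≈ 9.98 V

At node B, R3 is in parallel with the load: R3‖R_L = 9082 Ω.
Below node A the resistance is R2 + (R3‖R_L) = 9302 Ω, so V_A = 30.0 × 9302/27300 = 10.22 V.
Then V_B = V_A × (R3‖R_L)/(R2 + R3‖R_L) = 10.22 × 9082/9302 = 9.98 V.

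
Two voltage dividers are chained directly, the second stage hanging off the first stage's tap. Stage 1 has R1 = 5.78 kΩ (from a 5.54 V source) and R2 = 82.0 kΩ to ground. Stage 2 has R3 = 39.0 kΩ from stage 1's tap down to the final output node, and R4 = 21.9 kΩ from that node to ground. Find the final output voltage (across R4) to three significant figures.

V_out ≈ 1.71 V

Stage 2 presents R3+R4 = 60.90 kΩ as a load on stage 1's tap.
Stage 1's lower leg becomes R2‖(R3+R4) = 34.95 kΩ, so V_mid = 5.54 × 34.95/40.73 = 4.754 V.
Stage 2 is itself unloaded: V_out = V_mid × R4/(R3+R4) = 4.754 × 21.9/60.90 = 1.71 V.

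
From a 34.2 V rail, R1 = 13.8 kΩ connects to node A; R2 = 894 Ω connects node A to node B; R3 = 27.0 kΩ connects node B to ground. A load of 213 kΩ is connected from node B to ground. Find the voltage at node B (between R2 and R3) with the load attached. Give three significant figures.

V ≈ 21.2 V

At node B, R3 is in parallel with the load: R3‖R_L = 23960 Ω.
Below node A the resistance is R2 + (R3‖R_L) = 24860 Ω, so V_A = 34.2 × 24860/38660 = 21.99 V.
Then V_B = V_A × (R3‖R_L)/(R2 + R3‖R_L) = 21.99 × 23960/24860 = 21.2 V.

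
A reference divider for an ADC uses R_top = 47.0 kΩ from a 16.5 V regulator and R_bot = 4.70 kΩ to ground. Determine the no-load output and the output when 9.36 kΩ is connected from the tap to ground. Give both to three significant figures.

Open-circuit: V = 16.5 × 4.70/(47.0 + 4.70) = 1.50 V.
With the load, R_bot becomes R_bot‖R_L = 3.129 kΩ, so V = 16.5 × 3.129/50.13 = 1.03 V.

Unloaded: 1.50 V; loaded: 1.03 V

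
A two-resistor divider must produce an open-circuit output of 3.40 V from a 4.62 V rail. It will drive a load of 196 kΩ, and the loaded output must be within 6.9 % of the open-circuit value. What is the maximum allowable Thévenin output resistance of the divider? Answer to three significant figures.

R_th ≤ 14.5 kΩ

Loading drop = R_th/(R_th + R_L) ≤ 0.0690, so R_th ≤ R_L · ε/(1−ε) = 196 kΩ × 0.0690/0.9310 = 14.5 kΩ.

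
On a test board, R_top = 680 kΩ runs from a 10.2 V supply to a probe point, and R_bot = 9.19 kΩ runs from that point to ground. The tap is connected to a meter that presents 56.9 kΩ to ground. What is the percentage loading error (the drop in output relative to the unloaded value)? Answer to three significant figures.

The divider's output (Thévenin) resistance is R_top‖R_bot = 9.067 kΩ.
Fractional drop under load = R_th/(R_th + R_L) = 9.067 / (9.067 + 56.9) = 0.1375.
So the output falls by 13.7 %.

13.7 %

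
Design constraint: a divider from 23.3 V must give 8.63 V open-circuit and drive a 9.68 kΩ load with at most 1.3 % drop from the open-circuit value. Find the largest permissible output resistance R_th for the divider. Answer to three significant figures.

R_th ≤ 127 Ω

Loading drop = R_th/(R_th + R_L) ≤ 0.0130, so R_th ≤ R_L · ε/(1−ε) = 9.68 kΩ × 0.0130/0.9870 = 127 Ω.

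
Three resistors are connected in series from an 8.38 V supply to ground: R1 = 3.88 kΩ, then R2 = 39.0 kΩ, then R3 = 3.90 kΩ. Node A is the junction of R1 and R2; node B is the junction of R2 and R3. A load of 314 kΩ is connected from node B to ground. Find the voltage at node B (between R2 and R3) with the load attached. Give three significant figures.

V ≈ 0.691 V

At node B, R3 is in parallel with the load: R3‖R_L = 3.852 kΩ.
Below node A the resistance is R2 + (R3‖R_L) = 42.85 kΩ, so V_A = 8.38 × 42.85/46.73 = 7.684 V.
Then V_B = V_A × (R3‖R_L)/(R2 + R3‖R_L) = 7.684 × 3.852/42.85 = 0.691 V.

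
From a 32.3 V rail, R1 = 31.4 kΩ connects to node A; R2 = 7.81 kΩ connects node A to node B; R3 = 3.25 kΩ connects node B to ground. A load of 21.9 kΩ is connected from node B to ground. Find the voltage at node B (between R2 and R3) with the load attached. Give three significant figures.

At node B, R3 is in parallel with the load: R3‖R_L = 2.830 kΩ.
Below node A the resistance is R2 + (R3‖R_L) = 10.64 kΩ, so V_A = 32.3 × 10.64/42.04 = 8.175 V.
Then V_B = V_A × (R3‖R_L)/(R2 + R3‖R_L) = 8.175 × 2.830/10.64 = 2.17 V.

V ≈ 2.17 V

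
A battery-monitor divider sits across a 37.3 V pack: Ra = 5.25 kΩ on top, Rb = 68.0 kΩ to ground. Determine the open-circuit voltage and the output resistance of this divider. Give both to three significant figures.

V_th = 34.6 V, R_th = 4.87 kΩ

V_th is the open-circuit tap voltage: 37.3 × 68.0/(5.25 + 68.0) = 34.6 V.
With the supply zeroed, Ra and Rb appear in parallel from the tap: R_th = Ra‖Rb = (5.25 × 68.0)/73.25 = 4.87 kΩ.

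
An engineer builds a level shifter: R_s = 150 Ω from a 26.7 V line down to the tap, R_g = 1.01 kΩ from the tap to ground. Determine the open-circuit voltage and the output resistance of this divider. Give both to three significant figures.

V_th is the open-circuit tap voltage: 26.7 × 1010/(150 + 1010) = 23.2 V.
With the supply zeroed, R_s and R_g appear in parallel from the tap: R_th = R_s‖R_g = (150 × 1010)/1160 = 131 Ω.

V_th = 23.2 V, R_th = 131 Ω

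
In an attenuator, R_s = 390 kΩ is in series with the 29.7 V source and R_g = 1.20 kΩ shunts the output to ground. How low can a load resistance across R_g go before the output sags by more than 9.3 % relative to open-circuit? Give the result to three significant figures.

R_L(min) ≈ 11.7 kΩ

Output resistance R_th = R_s‖R_g = (390 × 1.20)/391.2 = 1.196 kΩ.
The fractional drop is R_th/(R_th + R_L); requiring this ≤ 0.0930 gives R_L ≥ R_th(1/0.0930 − 1) = 1.196 × 9.753 = 11.7 kΩ.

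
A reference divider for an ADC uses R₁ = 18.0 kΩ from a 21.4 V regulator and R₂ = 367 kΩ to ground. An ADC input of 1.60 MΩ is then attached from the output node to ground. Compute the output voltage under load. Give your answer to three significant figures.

V_out ≈ 20.2 V

The load sits in parallel with R₂: R₂‖R_L = (367 × 1600) / (367 + 1600) = 298.5 kΩ.
V_out = 21.4 × 298.5 / (18.0 + 298.5) = 21.4 × 298.5/316.5 = 20.2 V.
(Unloaded it would have been 20.4 V.)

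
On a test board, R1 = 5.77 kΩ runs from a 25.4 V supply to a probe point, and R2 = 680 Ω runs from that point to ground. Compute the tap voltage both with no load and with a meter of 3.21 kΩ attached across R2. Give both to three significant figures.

Unloaded: 2.68 V; loaded: 2.25 V

Open-circuit: V = 25.4 × 680/(5770 + 680) = 2.68 V.
With the load, R2 becomes R2‖R_L = 561.1 Ω, so V = 25.4 × 561.1/6331 = 2.25 V.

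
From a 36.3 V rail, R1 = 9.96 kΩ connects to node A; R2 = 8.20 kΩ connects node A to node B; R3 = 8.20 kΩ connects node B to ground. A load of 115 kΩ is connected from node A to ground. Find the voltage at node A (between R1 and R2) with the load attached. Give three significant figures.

Below node A the series string R2+R3 = 16.40 kΩ sits in parallel with the 115 kΩ load: 14.35 kΩ.
V_A = 36.3 × 14.35/(9.96 + 14.35) = 21.4 V.

V ≈ 21.4 V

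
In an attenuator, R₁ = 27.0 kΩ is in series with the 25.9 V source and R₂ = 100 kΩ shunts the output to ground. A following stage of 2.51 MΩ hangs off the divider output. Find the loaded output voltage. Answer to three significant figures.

The load sits in parallel with R₂: R₂‖R_L = (100 × 2510) / (100 + 2510) = 96.17 kΩ.
V_out = 25.9 × 96.17 / (27.0 + 96.17) = 25.9 × 96.17/123.2 = 20.2 V.

V_out ≈ 20.2 V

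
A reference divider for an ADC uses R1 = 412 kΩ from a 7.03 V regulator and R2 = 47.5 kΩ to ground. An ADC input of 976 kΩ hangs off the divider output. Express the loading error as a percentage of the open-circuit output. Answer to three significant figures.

The divider's output (Thévenin) resistance is R1‖R2 = 42.59 kΩ.
Fractional drop under load = R_th/(R_th + R_L) = 42.59 / (42.59 + 976) = 0.04181.
So the output falls by 4.18 %.

4.18 %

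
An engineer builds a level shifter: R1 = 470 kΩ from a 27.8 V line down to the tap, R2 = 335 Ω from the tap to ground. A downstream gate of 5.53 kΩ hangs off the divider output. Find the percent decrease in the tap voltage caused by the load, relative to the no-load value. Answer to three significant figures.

The divider's output (Thévenin) resistance is R1‖R2 = 334.8 Ω.
Fractional drop under load = R_th/(R_th + R_L) = 334.8 / (334.8 + 5530) = 0.05708.
So the output falls by 5.71 %.

5.71 %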